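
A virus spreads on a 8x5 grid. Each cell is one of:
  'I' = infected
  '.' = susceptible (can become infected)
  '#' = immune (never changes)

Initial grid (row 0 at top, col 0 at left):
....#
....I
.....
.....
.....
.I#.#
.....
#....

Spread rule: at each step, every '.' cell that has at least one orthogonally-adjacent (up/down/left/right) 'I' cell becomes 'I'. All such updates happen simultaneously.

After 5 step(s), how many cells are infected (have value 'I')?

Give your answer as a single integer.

Answer: 36

Derivation:
Step 0 (initial): 2 infected
Step 1: +5 new -> 7 infected
Step 2: +10 new -> 17 infected
Step 3: +11 new -> 28 infected
Step 4: +6 new -> 34 infected
Step 5: +2 new -> 36 infected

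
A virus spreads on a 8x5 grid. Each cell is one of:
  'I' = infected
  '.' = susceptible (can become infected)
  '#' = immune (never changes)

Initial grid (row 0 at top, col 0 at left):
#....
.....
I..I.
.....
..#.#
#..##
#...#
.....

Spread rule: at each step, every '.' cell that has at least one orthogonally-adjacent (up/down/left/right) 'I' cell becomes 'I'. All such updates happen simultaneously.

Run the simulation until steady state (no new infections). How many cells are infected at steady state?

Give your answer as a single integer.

Step 0 (initial): 2 infected
Step 1: +7 new -> 9 infected
Step 2: +9 new -> 18 infected
Step 3: +4 new -> 22 infected
Step 4: +1 new -> 23 infected
Step 5: +2 new -> 25 infected
Step 6: +2 new -> 27 infected
Step 7: +3 new -> 30 infected
Step 8: +1 new -> 31 infected
Step 9: +1 new -> 32 infected
Step 10: +0 new -> 32 infected

Answer: 32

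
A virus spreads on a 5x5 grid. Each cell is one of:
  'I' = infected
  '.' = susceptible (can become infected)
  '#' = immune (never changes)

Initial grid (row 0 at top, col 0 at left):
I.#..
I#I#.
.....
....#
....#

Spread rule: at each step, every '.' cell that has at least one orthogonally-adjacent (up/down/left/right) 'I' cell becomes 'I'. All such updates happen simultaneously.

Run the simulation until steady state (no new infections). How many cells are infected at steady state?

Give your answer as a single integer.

Step 0 (initial): 3 infected
Step 1: +3 new -> 6 infected
Step 2: +4 new -> 10 infected
Step 3: +5 new -> 15 infected
Step 4: +3 new -> 18 infected
Step 5: +1 new -> 19 infected
Step 6: +1 new -> 20 infected
Step 7: +0 new -> 20 infected

Answer: 20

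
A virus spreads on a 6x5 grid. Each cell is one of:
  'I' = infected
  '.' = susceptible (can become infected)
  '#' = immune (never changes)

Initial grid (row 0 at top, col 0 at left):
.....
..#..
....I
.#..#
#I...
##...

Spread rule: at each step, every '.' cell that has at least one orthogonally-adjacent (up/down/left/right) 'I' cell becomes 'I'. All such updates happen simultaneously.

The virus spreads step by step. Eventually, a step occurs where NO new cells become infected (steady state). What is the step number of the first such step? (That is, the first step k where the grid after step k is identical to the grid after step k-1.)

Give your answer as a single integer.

Answer: 7

Derivation:
Step 0 (initial): 2 infected
Step 1: +3 new -> 5 infected
Step 2: +7 new -> 12 infected
Step 3: +4 new -> 16 infected
Step 4: +4 new -> 20 infected
Step 5: +3 new -> 23 infected
Step 6: +1 new -> 24 infected
Step 7: +0 new -> 24 infected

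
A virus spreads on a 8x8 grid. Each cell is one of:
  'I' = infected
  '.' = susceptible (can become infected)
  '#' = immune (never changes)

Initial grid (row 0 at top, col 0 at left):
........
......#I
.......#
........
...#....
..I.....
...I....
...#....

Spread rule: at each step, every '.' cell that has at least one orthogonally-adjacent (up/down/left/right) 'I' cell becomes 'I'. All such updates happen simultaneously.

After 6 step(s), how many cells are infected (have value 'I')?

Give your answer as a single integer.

Step 0 (initial): 3 infected
Step 1: +6 new -> 9 infected
Step 2: +9 new -> 18 infected
Step 3: +11 new -> 29 infected
Step 4: +12 new -> 41 infected
Step 5: +12 new -> 53 infected
Step 6: +5 new -> 58 infected

Answer: 58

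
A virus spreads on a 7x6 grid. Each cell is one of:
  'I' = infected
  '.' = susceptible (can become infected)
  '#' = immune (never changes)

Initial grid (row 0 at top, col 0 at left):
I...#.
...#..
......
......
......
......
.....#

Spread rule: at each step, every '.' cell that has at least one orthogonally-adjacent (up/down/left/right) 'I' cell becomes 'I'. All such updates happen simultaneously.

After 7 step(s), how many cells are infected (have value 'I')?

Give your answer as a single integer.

Step 0 (initial): 1 infected
Step 1: +2 new -> 3 infected
Step 2: +3 new -> 6 infected
Step 3: +4 new -> 10 infected
Step 4: +3 new -> 13 infected
Step 5: +4 new -> 17 infected
Step 6: +5 new -> 22 infected
Step 7: +6 new -> 28 infected

Answer: 28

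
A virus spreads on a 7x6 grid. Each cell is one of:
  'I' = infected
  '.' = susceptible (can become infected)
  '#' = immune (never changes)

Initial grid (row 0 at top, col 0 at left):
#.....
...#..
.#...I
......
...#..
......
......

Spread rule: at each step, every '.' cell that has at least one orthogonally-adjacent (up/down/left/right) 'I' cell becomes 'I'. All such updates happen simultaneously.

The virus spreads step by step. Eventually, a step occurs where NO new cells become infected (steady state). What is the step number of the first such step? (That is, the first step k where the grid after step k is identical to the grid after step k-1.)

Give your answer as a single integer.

Step 0 (initial): 1 infected
Step 1: +3 new -> 4 infected
Step 2: +5 new -> 9 infected
Step 3: +5 new -> 14 infected
Step 4: +5 new -> 19 infected
Step 5: +6 new -> 25 infected
Step 6: +6 new -> 31 infected
Step 7: +4 new -> 35 infected
Step 8: +2 new -> 37 infected
Step 9: +1 new -> 38 infected
Step 10: +0 new -> 38 infected

Answer: 10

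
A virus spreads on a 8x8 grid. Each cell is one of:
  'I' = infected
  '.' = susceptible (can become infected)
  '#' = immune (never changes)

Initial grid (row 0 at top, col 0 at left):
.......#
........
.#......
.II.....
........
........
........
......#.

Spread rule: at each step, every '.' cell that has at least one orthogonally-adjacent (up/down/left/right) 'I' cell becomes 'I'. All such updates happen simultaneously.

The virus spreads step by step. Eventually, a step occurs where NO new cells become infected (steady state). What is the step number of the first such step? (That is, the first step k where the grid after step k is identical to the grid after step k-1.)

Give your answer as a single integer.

Step 0 (initial): 2 infected
Step 1: +5 new -> 7 infected
Step 2: +8 new -> 15 infected
Step 3: +11 new -> 26 infected
Step 4: +12 new -> 38 infected
Step 5: +9 new -> 47 infected
Step 6: +7 new -> 54 infected
Step 7: +5 new -> 59 infected
Step 8: +1 new -> 60 infected
Step 9: +1 new -> 61 infected
Step 10: +0 new -> 61 infected

Answer: 10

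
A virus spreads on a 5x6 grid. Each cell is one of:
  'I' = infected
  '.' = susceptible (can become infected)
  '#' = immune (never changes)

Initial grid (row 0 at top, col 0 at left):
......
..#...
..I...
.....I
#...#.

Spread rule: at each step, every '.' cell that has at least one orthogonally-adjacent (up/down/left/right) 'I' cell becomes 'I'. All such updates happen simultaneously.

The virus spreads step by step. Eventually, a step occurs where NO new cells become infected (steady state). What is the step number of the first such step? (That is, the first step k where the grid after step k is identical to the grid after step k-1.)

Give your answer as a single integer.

Answer: 5

Derivation:
Step 0 (initial): 2 infected
Step 1: +6 new -> 8 infected
Step 2: +8 new -> 16 infected
Step 3: +8 new -> 24 infected
Step 4: +3 new -> 27 infected
Step 5: +0 new -> 27 infected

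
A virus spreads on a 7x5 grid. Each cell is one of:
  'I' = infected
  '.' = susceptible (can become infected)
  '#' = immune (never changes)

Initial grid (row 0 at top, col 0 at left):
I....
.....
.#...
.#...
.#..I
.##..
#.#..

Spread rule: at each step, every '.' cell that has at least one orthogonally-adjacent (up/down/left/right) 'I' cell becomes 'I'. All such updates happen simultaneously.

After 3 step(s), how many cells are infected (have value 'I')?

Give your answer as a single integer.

Step 0 (initial): 2 infected
Step 1: +5 new -> 7 infected
Step 2: +8 new -> 15 infected
Step 3: +7 new -> 22 infected

Answer: 22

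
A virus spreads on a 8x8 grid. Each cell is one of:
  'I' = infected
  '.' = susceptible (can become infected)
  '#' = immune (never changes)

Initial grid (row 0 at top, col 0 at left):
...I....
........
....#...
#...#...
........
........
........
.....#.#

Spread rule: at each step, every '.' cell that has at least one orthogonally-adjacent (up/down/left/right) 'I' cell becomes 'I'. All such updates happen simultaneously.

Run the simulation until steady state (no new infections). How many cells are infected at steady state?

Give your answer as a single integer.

Step 0 (initial): 1 infected
Step 1: +3 new -> 4 infected
Step 2: +5 new -> 9 infected
Step 3: +6 new -> 15 infected
Step 4: +7 new -> 22 infected
Step 5: +8 new -> 30 infected
Step 6: +7 new -> 37 infected
Step 7: +8 new -> 45 infected
Step 8: +7 new -> 52 infected
Step 9: +4 new -> 56 infected
Step 10: +3 new -> 59 infected
Step 11: +0 new -> 59 infected

Answer: 59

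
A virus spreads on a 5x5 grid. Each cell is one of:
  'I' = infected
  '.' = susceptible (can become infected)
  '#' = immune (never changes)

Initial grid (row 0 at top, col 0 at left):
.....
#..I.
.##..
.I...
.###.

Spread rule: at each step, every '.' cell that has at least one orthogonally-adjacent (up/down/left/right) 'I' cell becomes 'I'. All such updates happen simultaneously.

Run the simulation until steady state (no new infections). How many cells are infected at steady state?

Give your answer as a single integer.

Answer: 19

Derivation:
Step 0 (initial): 2 infected
Step 1: +6 new -> 8 infected
Step 2: +7 new -> 15 infected
Step 3: +2 new -> 17 infected
Step 4: +2 new -> 19 infected
Step 5: +0 new -> 19 infected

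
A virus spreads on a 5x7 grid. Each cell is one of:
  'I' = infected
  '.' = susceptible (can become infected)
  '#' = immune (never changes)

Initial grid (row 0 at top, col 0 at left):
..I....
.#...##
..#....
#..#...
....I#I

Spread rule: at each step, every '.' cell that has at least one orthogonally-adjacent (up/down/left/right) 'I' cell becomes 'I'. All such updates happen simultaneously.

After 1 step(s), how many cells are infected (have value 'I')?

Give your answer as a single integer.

Step 0 (initial): 3 infected
Step 1: +6 new -> 9 infected

Answer: 9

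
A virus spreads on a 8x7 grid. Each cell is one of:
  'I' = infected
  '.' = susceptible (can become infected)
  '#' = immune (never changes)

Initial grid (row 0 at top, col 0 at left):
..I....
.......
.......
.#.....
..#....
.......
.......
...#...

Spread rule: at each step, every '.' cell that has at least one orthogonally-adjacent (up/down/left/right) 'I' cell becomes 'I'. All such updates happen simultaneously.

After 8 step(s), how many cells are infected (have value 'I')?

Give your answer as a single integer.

Step 0 (initial): 1 infected
Step 1: +3 new -> 4 infected
Step 2: +5 new -> 9 infected
Step 3: +6 new -> 15 infected
Step 4: +5 new -> 20 infected
Step 5: +5 new -> 25 infected
Step 6: +5 new -> 30 infected
Step 7: +7 new -> 37 infected
Step 8: +6 new -> 43 infected

Answer: 43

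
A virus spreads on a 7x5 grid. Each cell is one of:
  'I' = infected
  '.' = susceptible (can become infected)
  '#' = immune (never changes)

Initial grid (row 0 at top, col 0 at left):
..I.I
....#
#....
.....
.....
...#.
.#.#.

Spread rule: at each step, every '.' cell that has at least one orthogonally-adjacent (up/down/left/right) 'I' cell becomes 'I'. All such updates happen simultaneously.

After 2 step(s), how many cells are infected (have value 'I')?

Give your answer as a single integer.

Step 0 (initial): 2 infected
Step 1: +3 new -> 5 infected
Step 2: +4 new -> 9 infected

Answer: 9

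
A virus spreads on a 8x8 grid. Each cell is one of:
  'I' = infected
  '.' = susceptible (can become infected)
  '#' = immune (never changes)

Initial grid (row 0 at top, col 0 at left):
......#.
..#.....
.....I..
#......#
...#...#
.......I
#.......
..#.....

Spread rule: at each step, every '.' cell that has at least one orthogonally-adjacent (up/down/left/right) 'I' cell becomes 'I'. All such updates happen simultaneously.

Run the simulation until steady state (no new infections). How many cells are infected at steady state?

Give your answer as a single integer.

Answer: 56

Derivation:
Step 0 (initial): 2 infected
Step 1: +6 new -> 8 infected
Step 2: +12 new -> 20 infected
Step 3: +9 new -> 29 infected
Step 4: +7 new -> 36 infected
Step 5: +8 new -> 44 infected
Step 6: +6 new -> 50 infected
Step 7: +4 new -> 54 infected
Step 8: +1 new -> 55 infected
Step 9: +1 new -> 56 infected
Step 10: +0 new -> 56 infected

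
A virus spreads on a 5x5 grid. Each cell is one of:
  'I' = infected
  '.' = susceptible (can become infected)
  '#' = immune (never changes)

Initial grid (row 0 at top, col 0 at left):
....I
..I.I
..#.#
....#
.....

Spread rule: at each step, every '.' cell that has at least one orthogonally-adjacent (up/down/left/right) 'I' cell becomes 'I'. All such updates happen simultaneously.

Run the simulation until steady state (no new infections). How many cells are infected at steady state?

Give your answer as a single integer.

Answer: 22

Derivation:
Step 0 (initial): 3 infected
Step 1: +4 new -> 7 infected
Step 2: +4 new -> 11 infected
Step 3: +4 new -> 15 infected
Step 4: +4 new -> 19 infected
Step 5: +3 new -> 22 infected
Step 6: +0 new -> 22 infected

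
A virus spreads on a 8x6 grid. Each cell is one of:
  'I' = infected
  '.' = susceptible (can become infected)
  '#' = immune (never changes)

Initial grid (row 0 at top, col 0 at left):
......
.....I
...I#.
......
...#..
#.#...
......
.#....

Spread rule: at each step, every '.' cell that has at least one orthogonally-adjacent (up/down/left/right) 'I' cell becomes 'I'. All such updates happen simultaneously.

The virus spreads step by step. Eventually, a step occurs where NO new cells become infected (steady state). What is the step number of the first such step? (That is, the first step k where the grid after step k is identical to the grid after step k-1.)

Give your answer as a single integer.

Step 0 (initial): 2 infected
Step 1: +6 new -> 8 infected
Step 2: +7 new -> 15 infected
Step 3: +7 new -> 22 infected
Step 4: +6 new -> 28 infected
Step 5: +6 new -> 34 infected
Step 6: +4 new -> 38 infected
Step 7: +3 new -> 41 infected
Step 8: +2 new -> 43 infected
Step 9: +0 new -> 43 infected

Answer: 9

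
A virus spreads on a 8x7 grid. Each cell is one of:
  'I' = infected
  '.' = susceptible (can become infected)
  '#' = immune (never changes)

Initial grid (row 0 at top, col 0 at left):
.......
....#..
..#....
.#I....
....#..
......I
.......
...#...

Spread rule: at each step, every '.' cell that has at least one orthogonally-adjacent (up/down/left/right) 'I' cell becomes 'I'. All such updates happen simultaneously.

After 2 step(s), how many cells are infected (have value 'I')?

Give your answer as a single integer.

Answer: 17

Derivation:
Step 0 (initial): 2 infected
Step 1: +5 new -> 7 infected
Step 2: +10 new -> 17 infected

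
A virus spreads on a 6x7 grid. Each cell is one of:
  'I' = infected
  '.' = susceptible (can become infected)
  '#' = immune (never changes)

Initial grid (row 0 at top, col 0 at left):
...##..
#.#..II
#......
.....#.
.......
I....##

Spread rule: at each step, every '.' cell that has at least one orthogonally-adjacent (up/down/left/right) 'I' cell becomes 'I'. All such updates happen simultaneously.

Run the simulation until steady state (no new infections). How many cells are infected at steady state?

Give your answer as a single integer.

Answer: 34

Derivation:
Step 0 (initial): 3 infected
Step 1: +7 new -> 10 infected
Step 2: +6 new -> 16 infected
Step 3: +6 new -> 22 infected
Step 4: +8 new -> 30 infected
Step 5: +1 new -> 31 infected
Step 6: +1 new -> 32 infected
Step 7: +2 new -> 34 infected
Step 8: +0 new -> 34 infected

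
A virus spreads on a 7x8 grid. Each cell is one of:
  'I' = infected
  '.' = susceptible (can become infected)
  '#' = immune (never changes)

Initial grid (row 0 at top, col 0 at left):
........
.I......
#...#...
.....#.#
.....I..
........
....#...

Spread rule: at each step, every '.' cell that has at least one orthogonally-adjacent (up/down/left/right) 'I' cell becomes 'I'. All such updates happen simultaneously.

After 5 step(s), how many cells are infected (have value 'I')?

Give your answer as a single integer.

Step 0 (initial): 2 infected
Step 1: +7 new -> 9 infected
Step 2: +12 new -> 21 infected
Step 3: +12 new -> 33 infected
Step 4: +10 new -> 43 infected
Step 5: +6 new -> 49 infected

Answer: 49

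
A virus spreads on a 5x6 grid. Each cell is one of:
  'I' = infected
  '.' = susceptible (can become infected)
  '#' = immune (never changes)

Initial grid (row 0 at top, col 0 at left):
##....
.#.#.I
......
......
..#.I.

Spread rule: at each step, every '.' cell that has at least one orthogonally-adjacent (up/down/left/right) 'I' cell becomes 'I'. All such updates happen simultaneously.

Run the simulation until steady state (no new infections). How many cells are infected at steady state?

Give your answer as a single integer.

Answer: 25

Derivation:
Step 0 (initial): 2 infected
Step 1: +6 new -> 8 infected
Step 2: +4 new -> 12 infected
Step 3: +3 new -> 15 infected
Step 4: +3 new -> 18 infected
Step 5: +4 new -> 22 infected
Step 6: +2 new -> 24 infected
Step 7: +1 new -> 25 infected
Step 8: +0 new -> 25 infected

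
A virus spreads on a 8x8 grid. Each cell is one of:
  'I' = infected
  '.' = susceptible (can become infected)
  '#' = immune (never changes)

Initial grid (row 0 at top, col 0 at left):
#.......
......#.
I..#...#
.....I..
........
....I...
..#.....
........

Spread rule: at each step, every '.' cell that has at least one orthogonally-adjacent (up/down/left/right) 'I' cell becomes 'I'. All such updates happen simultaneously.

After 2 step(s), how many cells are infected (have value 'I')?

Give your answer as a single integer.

Step 0 (initial): 3 infected
Step 1: +11 new -> 14 infected
Step 2: +16 new -> 30 infected

Answer: 30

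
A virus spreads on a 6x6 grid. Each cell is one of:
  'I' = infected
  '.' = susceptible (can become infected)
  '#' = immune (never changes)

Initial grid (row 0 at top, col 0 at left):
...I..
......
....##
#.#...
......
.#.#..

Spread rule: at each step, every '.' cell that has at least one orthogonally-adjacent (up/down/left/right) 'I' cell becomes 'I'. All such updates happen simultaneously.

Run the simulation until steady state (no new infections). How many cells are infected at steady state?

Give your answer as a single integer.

Step 0 (initial): 1 infected
Step 1: +3 new -> 4 infected
Step 2: +5 new -> 9 infected
Step 3: +5 new -> 14 infected
Step 4: +4 new -> 18 infected
Step 5: +5 new -> 23 infected
Step 6: +4 new -> 27 infected
Step 7: +2 new -> 29 infected
Step 8: +1 new -> 30 infected
Step 9: +0 new -> 30 infected

Answer: 30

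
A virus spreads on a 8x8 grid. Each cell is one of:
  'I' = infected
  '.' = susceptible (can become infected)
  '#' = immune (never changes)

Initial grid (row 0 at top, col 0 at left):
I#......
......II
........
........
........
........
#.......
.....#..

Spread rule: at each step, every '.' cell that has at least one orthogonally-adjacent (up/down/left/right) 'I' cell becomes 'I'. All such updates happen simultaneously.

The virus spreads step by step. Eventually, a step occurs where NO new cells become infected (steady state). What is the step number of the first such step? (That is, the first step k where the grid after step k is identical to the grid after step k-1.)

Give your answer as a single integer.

Answer: 10

Derivation:
Step 0 (initial): 3 infected
Step 1: +6 new -> 9 infected
Step 2: +7 new -> 16 infected
Step 3: +9 new -> 25 infected
Step 4: +10 new -> 35 infected
Step 5: +8 new -> 43 infected
Step 6: +7 new -> 50 infected
Step 7: +4 new -> 54 infected
Step 8: +4 new -> 58 infected
Step 9: +3 new -> 61 infected
Step 10: +0 new -> 61 infected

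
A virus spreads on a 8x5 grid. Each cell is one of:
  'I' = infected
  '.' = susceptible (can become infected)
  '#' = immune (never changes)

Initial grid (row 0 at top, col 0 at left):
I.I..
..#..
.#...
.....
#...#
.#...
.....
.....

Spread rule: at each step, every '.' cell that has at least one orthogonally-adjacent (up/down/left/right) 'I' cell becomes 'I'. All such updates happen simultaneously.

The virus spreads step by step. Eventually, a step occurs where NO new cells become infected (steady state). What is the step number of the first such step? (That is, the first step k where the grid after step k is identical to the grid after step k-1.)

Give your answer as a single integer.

Answer: 12

Derivation:
Step 0 (initial): 2 infected
Step 1: +3 new -> 5 infected
Step 2: +4 new -> 9 infected
Step 3: +3 new -> 12 infected
Step 4: +4 new -> 16 infected
Step 5: +4 new -> 20 infected
Step 6: +2 new -> 22 infected
Step 7: +3 new -> 25 infected
Step 8: +3 new -> 28 infected
Step 9: +3 new -> 31 infected
Step 10: +2 new -> 33 infected
Step 11: +2 new -> 35 infected
Step 12: +0 new -> 35 infected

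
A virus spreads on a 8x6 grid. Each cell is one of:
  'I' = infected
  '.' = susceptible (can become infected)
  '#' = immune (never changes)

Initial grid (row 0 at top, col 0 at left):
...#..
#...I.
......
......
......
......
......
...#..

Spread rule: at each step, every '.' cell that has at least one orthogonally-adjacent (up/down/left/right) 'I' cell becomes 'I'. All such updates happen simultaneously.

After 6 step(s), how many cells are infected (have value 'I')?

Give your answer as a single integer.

Step 0 (initial): 1 infected
Step 1: +4 new -> 5 infected
Step 2: +5 new -> 10 infected
Step 3: +6 new -> 16 infected
Step 4: +6 new -> 22 infected
Step 5: +7 new -> 29 infected
Step 6: +6 new -> 35 infected

Answer: 35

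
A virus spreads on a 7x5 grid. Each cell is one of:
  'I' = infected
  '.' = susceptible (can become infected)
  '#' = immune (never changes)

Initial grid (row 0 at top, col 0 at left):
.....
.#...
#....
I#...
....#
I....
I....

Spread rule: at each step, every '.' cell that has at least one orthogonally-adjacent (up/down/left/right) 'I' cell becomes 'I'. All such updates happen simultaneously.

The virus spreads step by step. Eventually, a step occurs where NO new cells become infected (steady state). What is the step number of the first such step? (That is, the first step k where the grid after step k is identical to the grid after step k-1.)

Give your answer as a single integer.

Answer: 11

Derivation:
Step 0 (initial): 3 infected
Step 1: +3 new -> 6 infected
Step 2: +3 new -> 9 infected
Step 3: +3 new -> 12 infected
Step 4: +4 new -> 16 infected
Step 5: +2 new -> 18 infected
Step 6: +4 new -> 22 infected
Step 7: +3 new -> 25 infected
Step 8: +3 new -> 28 infected
Step 9: +2 new -> 30 infected
Step 10: +1 new -> 31 infected
Step 11: +0 new -> 31 infected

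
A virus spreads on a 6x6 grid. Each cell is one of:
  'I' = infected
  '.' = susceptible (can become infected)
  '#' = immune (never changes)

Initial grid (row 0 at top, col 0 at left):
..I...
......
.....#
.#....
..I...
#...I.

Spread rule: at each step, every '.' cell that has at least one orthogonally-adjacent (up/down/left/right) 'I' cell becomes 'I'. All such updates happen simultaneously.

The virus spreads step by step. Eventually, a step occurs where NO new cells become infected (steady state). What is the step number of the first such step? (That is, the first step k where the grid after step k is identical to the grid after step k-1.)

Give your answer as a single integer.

Answer: 5

Derivation:
Step 0 (initial): 3 infected
Step 1: +10 new -> 13 infected
Step 2: +10 new -> 23 infected
Step 3: +8 new -> 31 infected
Step 4: +2 new -> 33 infected
Step 5: +0 new -> 33 infected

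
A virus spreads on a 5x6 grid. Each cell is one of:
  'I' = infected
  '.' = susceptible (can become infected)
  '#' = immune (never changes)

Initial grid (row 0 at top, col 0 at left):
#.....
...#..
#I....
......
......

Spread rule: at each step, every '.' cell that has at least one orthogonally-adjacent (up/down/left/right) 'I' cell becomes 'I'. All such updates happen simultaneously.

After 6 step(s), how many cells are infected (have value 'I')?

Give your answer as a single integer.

Answer: 27

Derivation:
Step 0 (initial): 1 infected
Step 1: +3 new -> 4 infected
Step 2: +7 new -> 11 infected
Step 3: +5 new -> 16 infected
Step 4: +5 new -> 21 infected
Step 5: +4 new -> 25 infected
Step 6: +2 new -> 27 infected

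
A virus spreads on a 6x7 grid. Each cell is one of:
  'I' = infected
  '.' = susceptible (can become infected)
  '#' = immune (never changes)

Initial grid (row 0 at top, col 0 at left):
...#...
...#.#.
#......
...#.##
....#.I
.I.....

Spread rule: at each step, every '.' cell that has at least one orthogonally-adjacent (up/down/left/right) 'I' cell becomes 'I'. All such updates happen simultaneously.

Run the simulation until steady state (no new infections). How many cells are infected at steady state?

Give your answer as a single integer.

Step 0 (initial): 2 infected
Step 1: +5 new -> 7 infected
Step 2: +5 new -> 12 infected
Step 3: +5 new -> 17 infected
Step 4: +2 new -> 19 infected
Step 5: +4 new -> 23 infected
Step 6: +3 new -> 26 infected
Step 7: +3 new -> 29 infected
Step 8: +2 new -> 31 infected
Step 9: +2 new -> 33 infected
Step 10: +1 new -> 34 infected
Step 11: +0 new -> 34 infected

Answer: 34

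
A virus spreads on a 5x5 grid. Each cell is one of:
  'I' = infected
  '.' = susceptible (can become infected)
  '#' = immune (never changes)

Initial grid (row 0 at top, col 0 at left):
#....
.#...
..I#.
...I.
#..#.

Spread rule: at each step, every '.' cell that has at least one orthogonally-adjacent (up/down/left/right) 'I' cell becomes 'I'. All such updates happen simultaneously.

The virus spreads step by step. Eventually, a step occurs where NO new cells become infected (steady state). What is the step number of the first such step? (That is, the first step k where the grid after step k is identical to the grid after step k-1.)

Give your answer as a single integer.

Step 0 (initial): 2 infected
Step 1: +4 new -> 6 infected
Step 2: +7 new -> 13 infected
Step 3: +6 new -> 19 infected
Step 4: +1 new -> 20 infected
Step 5: +0 new -> 20 infected

Answer: 5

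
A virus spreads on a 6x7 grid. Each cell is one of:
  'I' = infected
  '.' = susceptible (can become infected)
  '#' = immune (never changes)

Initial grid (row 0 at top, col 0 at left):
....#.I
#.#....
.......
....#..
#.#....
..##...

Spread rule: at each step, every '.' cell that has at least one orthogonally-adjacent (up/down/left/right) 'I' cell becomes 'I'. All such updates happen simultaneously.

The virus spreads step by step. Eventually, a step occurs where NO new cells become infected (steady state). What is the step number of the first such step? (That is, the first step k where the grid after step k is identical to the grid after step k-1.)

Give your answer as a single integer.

Answer: 12

Derivation:
Step 0 (initial): 1 infected
Step 1: +2 new -> 3 infected
Step 2: +2 new -> 5 infected
Step 3: +3 new -> 8 infected
Step 4: +4 new -> 12 infected
Step 5: +4 new -> 16 infected
Step 6: +5 new -> 21 infected
Step 7: +5 new -> 26 infected
Step 8: +4 new -> 30 infected
Step 9: +2 new -> 32 infected
Step 10: +1 new -> 33 infected
Step 11: +1 new -> 34 infected
Step 12: +0 new -> 34 infected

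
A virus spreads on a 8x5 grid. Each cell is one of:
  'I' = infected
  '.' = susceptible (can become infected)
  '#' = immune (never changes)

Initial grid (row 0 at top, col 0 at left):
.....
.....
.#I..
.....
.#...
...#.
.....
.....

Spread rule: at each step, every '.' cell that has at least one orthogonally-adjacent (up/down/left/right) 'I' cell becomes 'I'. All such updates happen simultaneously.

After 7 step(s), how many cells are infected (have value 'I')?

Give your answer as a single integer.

Step 0 (initial): 1 infected
Step 1: +3 new -> 4 infected
Step 2: +7 new -> 11 infected
Step 3: +8 new -> 19 infected
Step 4: +7 new -> 26 infected
Step 5: +5 new -> 31 infected
Step 6: +4 new -> 35 infected
Step 7: +2 new -> 37 infected

Answer: 37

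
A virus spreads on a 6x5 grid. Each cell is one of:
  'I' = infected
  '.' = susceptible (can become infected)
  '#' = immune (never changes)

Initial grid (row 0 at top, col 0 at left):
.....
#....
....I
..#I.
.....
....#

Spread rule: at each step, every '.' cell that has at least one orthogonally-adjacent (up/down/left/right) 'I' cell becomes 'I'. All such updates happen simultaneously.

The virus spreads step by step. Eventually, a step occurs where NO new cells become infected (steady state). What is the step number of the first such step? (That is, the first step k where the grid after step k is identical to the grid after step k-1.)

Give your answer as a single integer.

Step 0 (initial): 2 infected
Step 1: +4 new -> 6 infected
Step 2: +6 new -> 12 infected
Step 3: +5 new -> 17 infected
Step 4: +6 new -> 23 infected
Step 5: +3 new -> 26 infected
Step 6: +1 new -> 27 infected
Step 7: +0 new -> 27 infected

Answer: 7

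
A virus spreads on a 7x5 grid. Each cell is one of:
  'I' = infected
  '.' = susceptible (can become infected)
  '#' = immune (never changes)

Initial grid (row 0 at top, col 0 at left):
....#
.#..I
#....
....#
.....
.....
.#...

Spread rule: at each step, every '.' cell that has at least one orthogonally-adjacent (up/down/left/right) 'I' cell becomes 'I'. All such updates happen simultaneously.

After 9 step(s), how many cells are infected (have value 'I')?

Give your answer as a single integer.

Answer: 30

Derivation:
Step 0 (initial): 1 infected
Step 1: +2 new -> 3 infected
Step 2: +3 new -> 6 infected
Step 3: +3 new -> 9 infected
Step 4: +4 new -> 13 infected
Step 5: +5 new -> 18 infected
Step 6: +6 new -> 24 infected
Step 7: +4 new -> 28 infected
Step 8: +1 new -> 29 infected
Step 9: +1 new -> 30 infected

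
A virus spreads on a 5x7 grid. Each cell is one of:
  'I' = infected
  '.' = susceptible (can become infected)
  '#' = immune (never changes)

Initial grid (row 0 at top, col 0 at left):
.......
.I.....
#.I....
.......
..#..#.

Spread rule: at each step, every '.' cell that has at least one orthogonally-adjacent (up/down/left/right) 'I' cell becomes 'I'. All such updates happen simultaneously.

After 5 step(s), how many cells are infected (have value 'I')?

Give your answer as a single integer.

Answer: 30

Derivation:
Step 0 (initial): 2 infected
Step 1: +6 new -> 8 infected
Step 2: +6 new -> 14 infected
Step 3: +7 new -> 21 infected
Step 4: +6 new -> 27 infected
Step 5: +3 new -> 30 infected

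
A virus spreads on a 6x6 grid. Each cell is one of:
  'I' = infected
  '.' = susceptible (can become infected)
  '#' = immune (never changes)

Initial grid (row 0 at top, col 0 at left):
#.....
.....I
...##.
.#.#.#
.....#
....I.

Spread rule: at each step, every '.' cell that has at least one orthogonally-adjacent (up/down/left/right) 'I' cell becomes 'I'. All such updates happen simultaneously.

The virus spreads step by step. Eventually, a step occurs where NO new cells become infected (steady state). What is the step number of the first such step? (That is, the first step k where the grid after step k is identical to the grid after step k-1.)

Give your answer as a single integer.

Answer: 7

Derivation:
Step 0 (initial): 2 infected
Step 1: +6 new -> 8 infected
Step 2: +5 new -> 13 infected
Step 3: +4 new -> 17 infected
Step 4: +6 new -> 23 infected
Step 5: +4 new -> 27 infected
Step 6: +2 new -> 29 infected
Step 7: +0 new -> 29 infected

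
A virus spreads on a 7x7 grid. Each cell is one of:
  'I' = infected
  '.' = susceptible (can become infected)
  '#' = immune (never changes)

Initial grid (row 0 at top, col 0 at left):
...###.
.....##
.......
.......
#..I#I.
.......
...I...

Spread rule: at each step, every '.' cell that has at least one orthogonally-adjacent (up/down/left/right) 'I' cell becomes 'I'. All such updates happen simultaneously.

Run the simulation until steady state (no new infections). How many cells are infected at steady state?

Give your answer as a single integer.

Step 0 (initial): 3 infected
Step 1: +8 new -> 11 infected
Step 2: +11 new -> 22 infected
Step 3: +8 new -> 30 infected
Step 4: +5 new -> 35 infected
Step 5: +3 new -> 38 infected
Step 6: +2 new -> 40 infected
Step 7: +1 new -> 41 infected
Step 8: +0 new -> 41 infected

Answer: 41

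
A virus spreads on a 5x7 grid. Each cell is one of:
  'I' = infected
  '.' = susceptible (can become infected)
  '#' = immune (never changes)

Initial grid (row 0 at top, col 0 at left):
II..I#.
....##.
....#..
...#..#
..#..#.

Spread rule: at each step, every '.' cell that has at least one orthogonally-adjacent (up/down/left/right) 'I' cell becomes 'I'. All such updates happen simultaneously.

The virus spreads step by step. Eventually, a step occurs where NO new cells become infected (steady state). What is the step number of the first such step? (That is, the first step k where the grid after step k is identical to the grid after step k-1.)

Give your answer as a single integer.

Step 0 (initial): 3 infected
Step 1: +4 new -> 7 infected
Step 2: +4 new -> 11 infected
Step 3: +4 new -> 15 infected
Step 4: +3 new -> 18 infected
Step 5: +0 new -> 18 infected

Answer: 5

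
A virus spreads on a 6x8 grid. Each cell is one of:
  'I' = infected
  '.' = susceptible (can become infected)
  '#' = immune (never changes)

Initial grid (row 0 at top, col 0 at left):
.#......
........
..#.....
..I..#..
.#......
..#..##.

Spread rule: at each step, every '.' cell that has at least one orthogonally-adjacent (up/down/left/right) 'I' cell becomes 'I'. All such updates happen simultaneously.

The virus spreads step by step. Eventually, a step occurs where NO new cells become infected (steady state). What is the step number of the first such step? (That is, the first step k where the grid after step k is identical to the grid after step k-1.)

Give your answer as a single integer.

Step 0 (initial): 1 infected
Step 1: +3 new -> 4 infected
Step 2: +5 new -> 9 infected
Step 3: +7 new -> 16 infected
Step 4: +8 new -> 24 infected
Step 5: +7 new -> 31 infected
Step 6: +5 new -> 36 infected
Step 7: +4 new -> 40 infected
Step 8: +1 new -> 41 infected
Step 9: +0 new -> 41 infected

Answer: 9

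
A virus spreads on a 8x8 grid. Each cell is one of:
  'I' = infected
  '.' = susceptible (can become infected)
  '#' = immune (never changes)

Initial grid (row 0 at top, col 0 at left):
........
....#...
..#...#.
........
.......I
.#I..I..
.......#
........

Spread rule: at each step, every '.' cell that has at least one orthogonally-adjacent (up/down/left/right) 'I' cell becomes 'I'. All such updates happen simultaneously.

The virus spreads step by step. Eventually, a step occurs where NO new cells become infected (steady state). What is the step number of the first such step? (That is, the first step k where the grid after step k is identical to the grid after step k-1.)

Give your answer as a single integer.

Answer: 8

Derivation:
Step 0 (initial): 3 infected
Step 1: +10 new -> 13 infected
Step 2: +13 new -> 26 infected
Step 3: +11 new -> 37 infected
Step 4: +10 new -> 47 infected
Step 5: +5 new -> 52 infected
Step 6: +5 new -> 57 infected
Step 7: +2 new -> 59 infected
Step 8: +0 new -> 59 infected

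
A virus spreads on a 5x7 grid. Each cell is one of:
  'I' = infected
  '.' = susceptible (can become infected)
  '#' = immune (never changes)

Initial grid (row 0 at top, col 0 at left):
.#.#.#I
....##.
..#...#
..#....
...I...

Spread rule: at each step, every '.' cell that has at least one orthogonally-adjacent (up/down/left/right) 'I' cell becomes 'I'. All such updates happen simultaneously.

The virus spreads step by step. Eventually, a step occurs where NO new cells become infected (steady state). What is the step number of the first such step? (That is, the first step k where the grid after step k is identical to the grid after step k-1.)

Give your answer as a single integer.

Answer: 8

Derivation:
Step 0 (initial): 2 infected
Step 1: +4 new -> 6 infected
Step 2: +4 new -> 10 infected
Step 3: +6 new -> 16 infected
Step 4: +5 new -> 21 infected
Step 5: +3 new -> 24 infected
Step 6: +1 new -> 25 infected
Step 7: +1 new -> 26 infected
Step 8: +0 new -> 26 infected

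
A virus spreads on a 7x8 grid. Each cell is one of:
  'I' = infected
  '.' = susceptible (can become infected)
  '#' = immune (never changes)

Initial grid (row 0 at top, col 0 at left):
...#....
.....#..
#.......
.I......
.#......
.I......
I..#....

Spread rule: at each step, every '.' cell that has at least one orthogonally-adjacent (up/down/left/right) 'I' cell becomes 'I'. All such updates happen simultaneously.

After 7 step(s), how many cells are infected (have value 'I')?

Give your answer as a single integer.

Step 0 (initial): 3 infected
Step 1: +6 new -> 9 infected
Step 2: +7 new -> 16 infected
Step 3: +7 new -> 23 infected
Step 4: +8 new -> 31 infected
Step 5: +6 new -> 37 infected
Step 6: +6 new -> 43 infected
Step 7: +5 new -> 48 infected

Answer: 48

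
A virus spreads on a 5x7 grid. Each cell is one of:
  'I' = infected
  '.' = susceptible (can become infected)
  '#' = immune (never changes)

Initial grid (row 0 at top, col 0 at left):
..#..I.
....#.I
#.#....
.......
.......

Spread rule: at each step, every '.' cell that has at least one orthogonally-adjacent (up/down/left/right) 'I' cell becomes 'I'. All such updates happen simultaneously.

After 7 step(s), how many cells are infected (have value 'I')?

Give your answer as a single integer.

Step 0 (initial): 2 infected
Step 1: +4 new -> 6 infected
Step 2: +3 new -> 9 infected
Step 3: +4 new -> 13 infected
Step 4: +4 new -> 17 infected
Step 5: +3 new -> 20 infected
Step 6: +5 new -> 25 infected
Step 7: +3 new -> 28 infected

Answer: 28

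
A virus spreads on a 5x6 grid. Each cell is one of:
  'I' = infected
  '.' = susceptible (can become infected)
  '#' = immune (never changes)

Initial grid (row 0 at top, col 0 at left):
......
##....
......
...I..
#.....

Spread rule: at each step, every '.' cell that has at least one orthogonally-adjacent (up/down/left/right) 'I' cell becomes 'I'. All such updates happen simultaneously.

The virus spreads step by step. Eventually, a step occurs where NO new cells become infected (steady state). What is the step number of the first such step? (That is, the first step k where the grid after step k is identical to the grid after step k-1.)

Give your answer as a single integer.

Step 0 (initial): 1 infected
Step 1: +4 new -> 5 infected
Step 2: +7 new -> 12 infected
Step 3: +8 new -> 20 infected
Step 4: +4 new -> 24 infected
Step 5: +2 new -> 26 infected
Step 6: +1 new -> 27 infected
Step 7: +0 new -> 27 infected

Answer: 7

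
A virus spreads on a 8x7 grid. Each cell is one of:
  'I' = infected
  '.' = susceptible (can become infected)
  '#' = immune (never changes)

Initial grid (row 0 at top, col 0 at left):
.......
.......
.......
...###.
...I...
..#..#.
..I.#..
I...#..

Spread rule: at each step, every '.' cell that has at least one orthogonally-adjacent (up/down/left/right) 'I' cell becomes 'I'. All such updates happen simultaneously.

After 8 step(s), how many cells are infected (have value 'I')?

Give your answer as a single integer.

Step 0 (initial): 3 infected
Step 1: +8 new -> 11 infected
Step 2: +7 new -> 18 infected
Step 3: +4 new -> 22 infected
Step 4: +6 new -> 28 infected
Step 5: +7 new -> 35 infected
Step 6: +8 new -> 43 infected
Step 7: +5 new -> 48 infected
Step 8: +1 new -> 49 infected

Answer: 49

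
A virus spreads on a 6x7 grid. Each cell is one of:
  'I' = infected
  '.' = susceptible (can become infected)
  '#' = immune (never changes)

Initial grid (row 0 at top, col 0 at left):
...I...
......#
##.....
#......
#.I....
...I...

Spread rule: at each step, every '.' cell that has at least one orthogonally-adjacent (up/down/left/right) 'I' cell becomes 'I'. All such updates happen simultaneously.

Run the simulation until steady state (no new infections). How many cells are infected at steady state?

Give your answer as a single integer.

Step 0 (initial): 3 infected
Step 1: +8 new -> 11 infected
Step 2: +11 new -> 22 infected
Step 3: +9 new -> 31 infected
Step 4: +4 new -> 35 infected
Step 5: +2 new -> 37 infected
Step 6: +0 new -> 37 infected

Answer: 37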